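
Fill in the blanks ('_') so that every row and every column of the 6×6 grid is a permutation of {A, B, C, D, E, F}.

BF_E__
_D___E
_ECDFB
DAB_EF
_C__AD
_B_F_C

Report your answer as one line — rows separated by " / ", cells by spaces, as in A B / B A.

Cell (r1,c6): row 1 has {B,E,F}; column 6 has {B,C,D,E,F} → A.
Cell (r3,c1): row 3 has {B,C,D,E,F}; column 1 has {B,D} → A.
Cell (r4,c4): row 4 has {A,B,D,E,F}; column 4 has {D,E,F} → C.
Cell (r5,c4): row 5 has {A,C,D}; column 4 has {C,D,E,F} → B.
Cell (r6,c1): row 6 has {B,C,F}; column 1 has {A,B,D} → E.
Cell (r6,c5): row 6 has {B,C,E,F}; column 5 has {A,E,F} → D.
Cell (r1,c3): row 1 has {A,B,E,F}; column 3 has {B,C} → D.
Cell (r1,c5): row 1 has {A,B,D,E,F}; column 5 has {A,D,E,F} → C.
Cell (r2,c4): row 2 has {D,E}; column 4 has {B,C,D,E,F} → A.
Cell (r2,c5): row 2 has {A,D,E}; column 5 has {A,C,D,E,F} → B.
Cell (r5,c1): row 5 has {A,B,C,D}; column 1 has {A,B,D,E} → F.
Cell (r5,c3): row 5 has {A,B,C,D,F}; column 3 has {B,C,D} → E.
Cell (r6,c3): row 6 has {B,C,D,E,F}; column 3 has {B,C,D,E} → A.
Cell (r2,c1): row 2 has {A,B,D,E}; column 1 has {A,B,D,E,F} → C.
Cell (r2,c3): row 2 has {A,B,C,D,E}; column 3 has {A,B,C,D,E} → F.

B F D E C A / C D F A B E / A E C D F B / D A B C E F / F C E B A D / E B A F D C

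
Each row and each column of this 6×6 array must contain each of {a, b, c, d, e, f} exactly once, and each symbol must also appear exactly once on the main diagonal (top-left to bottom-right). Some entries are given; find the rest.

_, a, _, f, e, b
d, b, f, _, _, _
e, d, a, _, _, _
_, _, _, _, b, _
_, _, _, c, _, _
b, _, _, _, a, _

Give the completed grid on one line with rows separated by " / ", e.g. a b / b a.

(r1,c1) = c
(r1,c3) = d
(r2,c5) = c
(r3,c4) = b
(r3,c5) = f
(r3,c6) = c
(r5,c5) = d
(r4,c4) = e
(r6,c4) = d
(r6,c6) = f
(r2,c4) = a
(r2,c6) = e
(r4,c3) = c
(r5,c6) = a
(r6,c3) = e
(r4,c2) = f
(r4,c6) = d
(r5,c1) = f
(r5,c2) = e
(r5,c3) = b
(r6,c2) = c
(r4,c1) = a

c a d f e b / d b f a c e / e d a b f c / a f c e b d / f e b c d a / b c e d a f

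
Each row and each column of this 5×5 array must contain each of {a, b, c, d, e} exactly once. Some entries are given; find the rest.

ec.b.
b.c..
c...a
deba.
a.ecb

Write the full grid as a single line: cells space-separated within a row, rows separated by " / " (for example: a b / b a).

(r1,c5): row 1 has {b,c,e}; column 5 has {a,b}, so it must be d.
(r2,c5): row 2 has {b,c}; column 5 has {a,b,d}, so it must be e.
(r3,c3): row 3 has {a,c}; column 3 has {b,c,e}, so it must be d.
(r3,c4): row 3 has {a,c,d}; column 4 has {a,b,c}, so it must be e.
(r4,c5): row 4 has {a,b,d,e}; column 5 has {a,b,d,e}, so it must be c.
(r5,c2): row 5 has {a,b,c,e}; column 2 has {c,e}, so it must be d.
(r1,c3): row 1 has {b,c,d,e}; column 3 has {b,c,d,e}, so it must be a.
(r2,c2): row 2 has {b,c,e}; column 2 has {c,d,e}, so it must be a.
(r2,c4): row 2 has {a,b,c,e}; column 4 has {a,b,c,e}, so it must be d.
(r3,c2): row 3 has {a,c,d,e}; column 2 has {a,c,d,e}, so it must be b.

e c a b d / b a c d e / c b d e a / d e b a c / a d e c b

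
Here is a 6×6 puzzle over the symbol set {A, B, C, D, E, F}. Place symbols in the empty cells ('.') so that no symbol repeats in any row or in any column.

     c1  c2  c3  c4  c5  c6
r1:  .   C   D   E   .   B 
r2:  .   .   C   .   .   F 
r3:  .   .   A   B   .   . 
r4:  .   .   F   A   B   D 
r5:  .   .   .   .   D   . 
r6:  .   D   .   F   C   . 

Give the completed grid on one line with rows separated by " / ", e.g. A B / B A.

At row 2, column 4: row 2 has {C,F}; column 4 has {A,B,E,F}; that leaves D.
At row 4, column 2: row 4 has {A,B,D,F}; column 2 has {C,D}; that leaves E.
At row 5, column 4: row 5 has {D}; column 4 has {A,B,D,E,F}; that leaves C.
At row 3, column 2: row 3 has {A,B}; column 2 has {C,D,E}; that leaves F.
At row 3, column 5: row 3 has {A,B,F}; column 5 has {B,C,D}; that leaves E.
At row 3, column 6: row 3 has {A,B,E,F}; column 6 has {B,D,F}; that leaves C.
At row 4, column 1: row 4 has {A,B,D,E,F}; column 1 is empty so far; that leaves C.
At row 2, column 5: row 2 has {C,D,F}; column 5 has {B,C,D,E}; that leaves A.
At row 3, column 1: row 3 has {A,B,C,E,F}; column 1 has {C}; that leaves D.
At row 1, column 5: row 1 has {B,C,D,E}; column 5 has {A,B,C,D,E}; that leaves F.
At row 2, column 2: row 2 has {A,C,D,F}; column 2 has {C,D,E,F}; that leaves B.
At row 5, column 2: row 5 has {C,D}; column 2 has {B,C,D,E,F}; that leaves A.
At row 5, column 6: row 5 has {A,C,D}; column 6 has {B,C,D,F}; that leaves E.
At row 6, column 6: row 6 has {C,D,F}; column 6 has {B,C,D,E,F}; that leaves A.
At row 1, column 1: row 1 has {B,C,D,E,F}; column 1 has {C,D}; that leaves A.
At row 2, column 1: row 2 has {A,B,C,D,F}; column 1 has {A,C,D}; that leaves E.
At row 5, column 3: row 5 has {A,C,D,E}; column 3 has {A,C,D,F}; that leaves B.
At row 6, column 1: row 6 has {A,C,D,F}; column 1 has {A,C,D,E}; that leaves B.
At row 6, column 3: row 6 has {A,B,C,D,F}; column 3 has {A,B,C,D,F}; that leaves E.
At row 5, column 1: row 5 has {A,B,C,D,E}; column 1 has {A,B,C,D,E}; that leaves F.

A C D E F B / E B C D A F / D F A B E C / C E F A B D / F A B C D E / B D E F C A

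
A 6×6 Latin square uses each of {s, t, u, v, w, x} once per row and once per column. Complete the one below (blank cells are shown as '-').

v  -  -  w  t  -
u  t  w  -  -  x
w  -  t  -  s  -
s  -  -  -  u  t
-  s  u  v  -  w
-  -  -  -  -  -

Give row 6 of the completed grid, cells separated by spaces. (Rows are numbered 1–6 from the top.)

(r2,c4) = s
(r2,c5) = v
(r4,c4) = x
(r5,c5) = x
(r6,c5) = w
(r3,c4) = u
(r3,c6) = v
(r4,c3) = v
(r5,c1) = t
(r6,c1) = x
(r6,c3) = s
(r6,c4) = t
(r6,c6) = u
(r1,c3) = x
(r1,c6) = s
(r3,c2) = x
(r4,c2) = w
(r6,c2) = v

x v s t w u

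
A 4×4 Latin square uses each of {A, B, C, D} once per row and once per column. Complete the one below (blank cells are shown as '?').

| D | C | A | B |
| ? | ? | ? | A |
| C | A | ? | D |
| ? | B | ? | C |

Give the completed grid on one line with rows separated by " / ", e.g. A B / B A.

At row 2, column 1: row 2 has {A}; column 1 has {C,D}; that leaves B.
At row 2, column 2: row 2 has {A,B}; column 2 has {A,B,C}; that leaves D.
At row 2, column 3: row 2 has {A,B,D}; column 3 has {A}; that leaves C.
At row 3, column 3: row 3 has {A,C,D}; column 3 has {A,C}; that leaves B.
At row 4, column 1: row 4 has {B,C}; column 1 has {B,C,D}; that leaves A.
At row 4, column 3: row 4 has {A,B,C}; column 3 has {A,B,C}; that leaves D.

D C A B / B D C A / C A B D / A B D C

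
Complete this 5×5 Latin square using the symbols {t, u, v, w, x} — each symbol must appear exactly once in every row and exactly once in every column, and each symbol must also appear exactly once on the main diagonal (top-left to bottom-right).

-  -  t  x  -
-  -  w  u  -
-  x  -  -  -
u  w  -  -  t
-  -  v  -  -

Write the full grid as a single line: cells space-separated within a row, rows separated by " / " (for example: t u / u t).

(r3,c3) = u
(r4,c3) = x
(r4,c4) = v
(r1,c1) = w
(r2,c2) = t
(r5,c2) = u
(r5,c5) = x
(r1,c2) = v
(r1,c5) = u
(r2,c5) = v
(r3,c5) = w
(r5,c1) = t
(r5,c4) = w
(r2,c1) = x
(r3,c1) = v
(r3,c4) = t

w v t x u / x t w u v / v x u t w / u w x v t / t u v w x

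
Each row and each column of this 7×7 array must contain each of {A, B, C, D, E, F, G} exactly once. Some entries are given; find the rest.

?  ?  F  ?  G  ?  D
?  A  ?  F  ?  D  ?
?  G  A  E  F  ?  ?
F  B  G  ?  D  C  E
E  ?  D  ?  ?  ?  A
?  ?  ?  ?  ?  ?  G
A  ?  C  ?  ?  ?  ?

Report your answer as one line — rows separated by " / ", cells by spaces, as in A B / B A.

B E F C G A D / G A E F C D B / D G A E F B C / F B G A D C E / E C D G B F A / C F B D A E G / A D C B E G F

Cell (r3,c6): row 3 has {A,E,F,G}; column 6 has {C,D} → B.
Cell (r3,c7): row 3 has {A,B,E,F,G}; column 7 has {A,D,E,G} → C.
Cell (r4,c4): row 4 has {B,C,D,E,F,G}; column 4 has {E,F} → A.
Cell (r2,c7): row 2 has {A,D,F}; column 7 has {A,C,D,E,G} → B.
Cell (r3,c1): row 3 has {A,B,C,E,F,G}; column 1 has {A,E,F} → D.
Cell (r7,c7): row 7 has {A,C}; column 7 has {A,B,C,D,E,G} → F.
Cell (r2,c3): row 2 has {A,B,D,F}; column 3 has {A,C,D,F,G} → E.
Cell (r2,c5): row 2 has {A,B,D,E,F}; column 5 has {D,F,G} → C.
Cell (r5,c5): row 5 has {A,D,E}; column 5 has {C,D,F,G} → B.
Cell (r6,c3): row 6 has {G}; column 3 has {A,C,D,E,F,G} → B.
Cell (r7,c5): row 7 has {A,C,F}; column 5 has {B,C,D,F,G} → E.
Cell (r7,c6): row 7 has {A,C,E,F}; column 6 has {B,C,D} → G.
Cell (r2,c1): row 2 has {A,B,C,D,E,F}; column 1 has {A,D,E,F} → G.
Cell (r5,c6): row 5 has {A,B,D,E}; column 6 has {B,C,D,G} → F.
Cell (r6,c1): row 6 has {B,G}; column 1 has {A,D,E,F,G} → C.
Cell (r6,c4): row 6 has {B,C,G}; column 4 has {A,E,F} → D.
Cell (r6,c5): row 6 has {B,C,D,G}; column 5 has {B,C,D,E,F,G} → A.
Cell (r6,c6): row 6 has {A,B,C,D,G}; column 6 has {B,C,D,F,G} → E.
Cell (r7,c2): row 7 has {A,C,E,F,G}; column 2 has {A,B,G} → D.
Cell (r7,c4): row 7 has {A,C,D,E,F,G}; column 4 has {A,D,E,F} → B.
Cell (r1,c1): row 1 has {D,F,G}; column 1 has {A,C,D,E,F,G} → B.
Cell (r1,c4): row 1 has {B,D,F,G}; column 4 has {A,B,D,E,F} → C.
Cell (r1,c6): row 1 has {B,C,D,F,G}; column 6 has {B,C,D,E,F,G} → A.
Cell (r5,c2): row 5 has {A,B,D,E,F}; column 2 has {A,B,D,G} → C.
Cell (r5,c4): row 5 has {A,B,C,D,E,F}; column 4 has {A,B,C,D,E,F} → G.
Cell (r6,c2): row 6 has {A,B,C,D,E,G}; column 2 has {A,B,C,D,G} → F.
Cell (r1,c2): row 1 has {A,B,C,D,F,G}; column 2 has {A,B,C,D,F,G} → E.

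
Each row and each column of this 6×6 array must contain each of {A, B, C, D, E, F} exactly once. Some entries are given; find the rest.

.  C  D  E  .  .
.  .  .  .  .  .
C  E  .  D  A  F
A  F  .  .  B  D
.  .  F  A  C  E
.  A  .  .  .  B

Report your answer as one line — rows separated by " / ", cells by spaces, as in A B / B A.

B C D E F A / F D A B E C / C E B D A F / A F E C B D / D B F A C E / E A C F D B

(r1,c5) = F
(r1,c6) = A
(r2,c6) = C
(r3,c3) = B
(r4,c4) = C
(r6,c4) = F
(r1,c1) = B
(r2,c4) = B
(r4,c3) = E
(r5,c1) = D
(r5,c2) = B
(r6,c1) = E
(r6,c3) = C
(r6,c5) = D
(r2,c1) = F
(r2,c2) = D
(r2,c3) = A
(r2,c5) = E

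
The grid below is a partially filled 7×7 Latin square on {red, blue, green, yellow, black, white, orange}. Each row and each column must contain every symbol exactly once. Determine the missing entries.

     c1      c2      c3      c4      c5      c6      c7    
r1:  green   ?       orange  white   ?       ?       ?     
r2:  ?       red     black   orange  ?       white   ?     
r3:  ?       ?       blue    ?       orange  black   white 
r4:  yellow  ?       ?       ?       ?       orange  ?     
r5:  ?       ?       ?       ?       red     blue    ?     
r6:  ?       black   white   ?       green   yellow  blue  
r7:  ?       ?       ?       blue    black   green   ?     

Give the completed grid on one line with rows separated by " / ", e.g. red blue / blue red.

(r1,c6) = red
(r2,c1) = blue
(r2,c5) = yellow
(r2,c7) = green
(r3,c1) = red
(r6,c1) = orange
(r6,c4) = red
(r7,c1) = white
(r1,c5) = blue
(r4,c5) = white
(r5,c1) = black
(r1,c2) = yellow
(r1,c7) = black
(r3,c2) = green
(r3,c4) = yellow
(r4,c2) = blue
(r4,c7) = red
(r5,c4) = green
(r7,c2) = orange
(r7,c7) = yellow
(r4,c3) = green
(r4,c4) = black
(r5,c2) = white
(r5,c3) = yellow
(r5,c7) = orange
(r7,c3) = red

green yellow orange white blue red black / blue red black orange yellow white green / red green blue yellow orange black white / yellow blue green black white orange red / black white yellow green red blue orange / orange black white red green yellow blue / white orange red blue black green yellow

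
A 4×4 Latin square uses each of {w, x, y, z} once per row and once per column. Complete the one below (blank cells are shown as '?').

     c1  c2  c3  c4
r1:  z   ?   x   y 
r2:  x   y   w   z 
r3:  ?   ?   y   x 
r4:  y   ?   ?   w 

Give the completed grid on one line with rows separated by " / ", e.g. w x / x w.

z w x y / x y w z / w z y x / y x z w

(r1,c2): row 1 has {x,y,z}; column 2 has {y}, so it must be w.
(r3,c1): row 3 has {x,y}; column 1 has {x,y,z}, so it must be w.
(r3,c2): row 3 has {w,x,y}; column 2 has {w,y}, so it must be z.
(r4,c2): row 4 has {w,y}; column 2 has {w,y,z}, so it must be x.
(r4,c3): row 4 has {w,x,y}; column 3 has {w,x,y}, so it must be z.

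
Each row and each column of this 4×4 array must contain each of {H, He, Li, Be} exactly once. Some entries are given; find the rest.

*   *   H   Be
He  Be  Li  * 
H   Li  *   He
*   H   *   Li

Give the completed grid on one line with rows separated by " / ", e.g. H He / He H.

Li He H Be / He Be Li H / H Li Be He / Be H He Li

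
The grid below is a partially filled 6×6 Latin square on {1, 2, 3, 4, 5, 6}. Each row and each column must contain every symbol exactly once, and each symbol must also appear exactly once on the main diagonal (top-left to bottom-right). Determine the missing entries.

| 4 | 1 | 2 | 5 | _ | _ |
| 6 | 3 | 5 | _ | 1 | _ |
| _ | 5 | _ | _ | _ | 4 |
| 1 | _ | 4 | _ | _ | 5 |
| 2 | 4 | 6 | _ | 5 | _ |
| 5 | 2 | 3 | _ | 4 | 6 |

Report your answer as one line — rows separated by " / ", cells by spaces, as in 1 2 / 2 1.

Cell (r1,c6): row 1 has {1,2,4,5}; column 6 has {4,5,6} → 3.
Cell (r2,c6): row 2 has {1,3,5,6}; column 6 has {3,4,5,6} → 2.
Cell (r3,c1): row 3 has {4,5}; column 1 has {1,2,4,5,6} → 3.
Cell (r3,c3): row 3 has {3,4,5}; column 3 has {2,3,4,5,6}; the diagonal has {3,4,5,6} → 1.
Cell (r4,c2): row 4 has {1,4,5}; column 2 has {1,2,3,4,5} → 6.
Cell (r4,c4): row 4 has {1,4,5,6}; column 4 has {5}; the diagonal has {1,3,4,5,6} → 2.
Cell (r4,c5): row 4 has {1,2,4,5,6}; column 5 has {1,4,5} → 3.
Cell (r5,c6): row 5 has {2,4,5,6}; column 6 has {2,3,4,5,6} → 1.
Cell (r6,c4): row 6 has {2,3,4,5,6}; column 4 has {2,5} → 1.
Cell (r1,c5): row 1 has {1,2,3,4,5}; column 5 has {1,3,4,5} → 6.
Cell (r2,c4): row 2 has {1,2,3,5,6}; column 4 has {1,2,5} → 4.
Cell (r3,c4): row 3 has {1,3,4,5}; column 4 has {1,2,4,5} → 6.
Cell (r3,c5): row 3 has {1,3,4,5,6}; column 5 has {1,3,4,5,6} → 2.
Cell (r5,c4): row 5 has {1,2,4,5,6}; column 4 has {1,2,4,5,6} → 3.

4 1 2 5 6 3 / 6 3 5 4 1 2 / 3 5 1 6 2 4 / 1 6 4 2 3 5 / 2 4 6 3 5 1 / 5 2 3 1 4 6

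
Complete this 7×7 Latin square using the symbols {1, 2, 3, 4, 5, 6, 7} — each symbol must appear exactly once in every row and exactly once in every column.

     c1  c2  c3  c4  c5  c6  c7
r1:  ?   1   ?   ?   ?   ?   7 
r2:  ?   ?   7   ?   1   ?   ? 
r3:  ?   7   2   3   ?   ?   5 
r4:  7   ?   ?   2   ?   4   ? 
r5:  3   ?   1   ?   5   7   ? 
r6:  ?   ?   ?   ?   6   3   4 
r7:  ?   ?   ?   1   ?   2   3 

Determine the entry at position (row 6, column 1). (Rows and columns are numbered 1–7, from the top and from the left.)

1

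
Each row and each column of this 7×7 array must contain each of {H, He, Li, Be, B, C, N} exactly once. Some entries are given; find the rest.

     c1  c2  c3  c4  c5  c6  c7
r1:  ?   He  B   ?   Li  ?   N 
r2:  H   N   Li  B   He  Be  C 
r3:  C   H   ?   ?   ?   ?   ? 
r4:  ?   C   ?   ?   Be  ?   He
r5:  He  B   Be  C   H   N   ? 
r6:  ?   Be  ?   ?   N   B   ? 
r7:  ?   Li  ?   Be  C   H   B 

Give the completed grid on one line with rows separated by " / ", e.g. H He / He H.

Cell (r1,c1): row 1 has {He,Li,B,N}; column 1 has {H,He,C} → Be.
Cell (r1,c4): row 1 has {He,Li,Be,B,N}; column 4 has {Be,B,C} → H.
Cell (r1,c6): row 1 has {H,He,Li,Be,B,N}; column 6 has {H,Be,B,N} → C.
Cell (r3,c5): row 3 has {H,C}; column 5 has {H,He,Li,Be,C,N} → B.
Cell (r4,c6): row 4 has {He,Be,C}; column 6 has {H,Be,B,C,N} → Li.
Cell (r5,c7): row 5 has {H,He,Be,B,C,N}; column 7 has {He,B,C,N} → Li.
Cell (r6,c1): row 6 has {Be,B,N}; column 1 has {H,He,Be,C} → Li.
Cell (r6,c4): row 6 has {Li,Be,B,N}; column 4 has {H,Be,B,C} → He.
Cell (r6,c7): row 6 has {He,Li,Be,B,N}; column 7 has {He,Li,B,C,N} → H.
Cell (r7,c1): row 7 has {H,Li,Be,B,C}; column 1 has {H,He,Li,Be,C} → N.
Cell (r7,c3): row 7 has {H,Li,Be,B,C,N}; column 3 has {Li,Be,B} → He.
Cell (r3,c3): row 3 has {H,B,C}; column 3 has {He,Li,Be,B} → N.
Cell (r3,c4): row 3 has {H,B,C,N}; column 4 has {H,He,Be,B,C} → Li.
Cell (r3,c6): row 3 has {H,Li,B,C,N}; column 6 has {H,Li,Be,B,C,N} → He.
Cell (r3,c7): row 3 has {H,He,Li,B,C,N}; column 7 has {H,He,Li,B,C,N} → Be.
Cell (r4,c1): row 4 has {He,Li,Be,C}; column 1 has {H,He,Li,Be,C,N} → B.
Cell (r4,c3): row 4 has {He,Li,Be,B,C}; column 3 has {He,Li,Be,B,N} → H.
Cell (r4,c4): row 4 has {H,He,Li,Be,B,C}; column 4 has {H,He,Li,Be,B,C} → N.
Cell (r6,c3): row 6 has {H,He,Li,Be,B,N}; column 3 has {H,He,Li,Be,B,N} → C.

Be He B H Li C N / H N Li B He Be C / C H N Li B He Be / B C H N Be Li He / He B Be C H N Li / Li Be C He N B H / N Li He Be C H B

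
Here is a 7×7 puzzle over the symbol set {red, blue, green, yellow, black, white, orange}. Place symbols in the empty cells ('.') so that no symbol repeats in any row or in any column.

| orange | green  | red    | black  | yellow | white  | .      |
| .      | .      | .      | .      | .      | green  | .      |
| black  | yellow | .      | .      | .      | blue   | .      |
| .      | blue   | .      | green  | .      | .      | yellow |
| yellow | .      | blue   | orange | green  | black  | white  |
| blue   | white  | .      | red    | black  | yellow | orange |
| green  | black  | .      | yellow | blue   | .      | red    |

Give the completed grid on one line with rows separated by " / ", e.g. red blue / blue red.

Cell (r1,c7): row 1 has {red,green,yellow,black,white,orange}; column 7 has {red,yellow,white,orange} → blue.
Cell (r2,c7): row 2 has {green}; column 7 has {red,blue,yellow,white,orange} → black.
Cell (r3,c4): row 3 has {blue,yellow,black}; column 4 has {red,green,yellow,black,orange} → white.
Cell (r3,c7): row 3 has {blue,yellow,black,white}; column 7 has {red,blue,yellow,black,white,orange} → green.
Cell (r5,c2): row 5 has {blue,green,yellow,black,white,orange}; column 2 has {blue,green,yellow,black,white} → red.
Cell (r6,c3): row 6 has {red,blue,yellow,black,white,orange}; column 3 has {red,blue} → green.
Cell (r7,c6): row 7 has {red,blue,green,yellow,black}; column 6 has {blue,green,yellow,black,white} → orange.
Cell (r2,c2): row 2 has {green,black}; column 2 has {red,blue,green,yellow,black,white} → orange.
Cell (r2,c4): row 2 has {green,black,orange}; column 4 has {red,green,yellow,black,white,orange} → blue.
Cell (r3,c3): row 3 has {blue,green,yellow,black,white}; column 3 has {red,blue,green} → orange.
Cell (r3,c5): row 3 has {blue,green,yellow,black,white,orange}; column 5 has {blue,green,yellow,black} → red.
Cell (r4,c6): row 4 has {blue,green,yellow}; column 6 has {blue,green,yellow,black,white,orange} → red.
Cell (r7,c3): row 7 has {red,blue,green,yellow,black,orange}; column 3 has {red,blue,green,orange} → white.
Cell (r2,c3): row 2 has {blue,green,black,orange}; column 3 has {red,blue,green,white,orange} → yellow.
Cell (r2,c5): row 2 has {blue,green,yellow,black,orange}; column 5 has {red,blue,green,yellow,black} → white.
Cell (r4,c1): row 4 has {red,blue,green,yellow}; column 1 has {blue,green,yellow,black,orange} → white.
Cell (r4,c3): row 4 has {red,blue,green,yellow,white}; column 3 has {red,blue,green,yellow,white,orange} → black.
Cell (r4,c5): row 4 has {red,blue,green,yellow,black,white}; column 5 has {red,blue,green,yellow,black,white} → orange.
Cell (r2,c1): row 2 has {blue,green,yellow,black,white,orange}; column 1 has {blue,green,yellow,black,white,orange} → red.

orange green red black yellow white blue / red orange yellow blue white green black / black yellow orange white red blue green / white blue black green orange red yellow / yellow red blue orange green black white / blue white green red black yellow orange / green black white yellow blue orange red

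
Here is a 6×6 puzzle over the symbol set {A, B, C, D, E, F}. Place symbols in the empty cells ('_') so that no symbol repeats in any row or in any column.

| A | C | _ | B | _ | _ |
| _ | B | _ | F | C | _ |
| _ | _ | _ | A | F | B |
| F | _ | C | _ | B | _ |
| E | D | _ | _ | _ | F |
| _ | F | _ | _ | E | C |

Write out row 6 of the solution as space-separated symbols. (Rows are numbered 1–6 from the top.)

(r1,c5) = D
(r1,c6) = E
(r2,c1) = D
(r2,c6) = A
(r3,c1) = C
(r3,c2) = E
(r3,c3) = D
(r4,c2) = A
(r4,c6) = D
(r5,c4) = C
(r5,c5) = A
(r6,c1) = B
(r6,c3) = A
(r6,c4) = D

B F A D E C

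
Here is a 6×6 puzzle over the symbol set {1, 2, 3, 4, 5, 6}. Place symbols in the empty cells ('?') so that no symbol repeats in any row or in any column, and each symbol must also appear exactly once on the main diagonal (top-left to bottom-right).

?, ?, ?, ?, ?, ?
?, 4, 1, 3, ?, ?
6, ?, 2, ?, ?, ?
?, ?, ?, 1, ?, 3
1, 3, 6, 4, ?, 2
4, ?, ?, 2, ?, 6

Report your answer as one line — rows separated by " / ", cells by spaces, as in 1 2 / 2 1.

3 2 5 6 4 1 / 2 4 1 3 6 5 / 6 1 2 5 3 4 / 5 6 4 1 2 3 / 1 3 6 4 5 2 / 4 5 3 2 1 6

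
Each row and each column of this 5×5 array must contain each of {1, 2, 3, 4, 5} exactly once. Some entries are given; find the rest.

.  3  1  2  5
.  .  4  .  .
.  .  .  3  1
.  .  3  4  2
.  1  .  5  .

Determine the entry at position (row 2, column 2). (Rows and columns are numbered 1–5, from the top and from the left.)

2

(r1,c1) = 4
(r2,c4) = 1
(r2,c5) = 3
(r4,c2) = 5
(r5,c3) = 2
(r5,c5) = 4
(r2,c2) = 2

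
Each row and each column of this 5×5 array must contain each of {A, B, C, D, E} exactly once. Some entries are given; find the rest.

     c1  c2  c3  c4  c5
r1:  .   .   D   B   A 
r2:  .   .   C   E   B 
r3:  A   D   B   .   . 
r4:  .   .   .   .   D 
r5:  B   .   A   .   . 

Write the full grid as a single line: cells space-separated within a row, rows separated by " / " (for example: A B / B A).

E C D B A / D A C E B / A D B C E / C B E A D / B E A D C

(r2,c1) = D
(r2,c2) = A
(r3,c4) = C
(r3,c5) = E
(r4,c3) = E
(r4,c4) = A
(r5,c4) = D
(r5,c5) = C
(r4,c1) = C
(r4,c2) = B
(r5,c2) = E
(r1,c1) = E
(r1,c2) = C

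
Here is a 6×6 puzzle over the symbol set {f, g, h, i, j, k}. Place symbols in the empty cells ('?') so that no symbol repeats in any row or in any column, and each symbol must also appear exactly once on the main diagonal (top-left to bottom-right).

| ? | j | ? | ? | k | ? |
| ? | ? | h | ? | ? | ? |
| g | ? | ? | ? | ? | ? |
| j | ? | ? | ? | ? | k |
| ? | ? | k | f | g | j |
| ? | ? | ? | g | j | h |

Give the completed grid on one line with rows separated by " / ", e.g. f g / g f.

f j g h k i / i k h j f g / g h j k i f / j g f i h k / h i k f g j / k f i g j h

(r4,c4) = i
(r1,c1) = f
(r1,c4) = h
(r2,c2) = k
(r2,c4) = j
(r3,c3) = j
(r3,c4) = k
(r2,c1) = i
(r2,c5) = f
(r2,c6) = g
(r4,c5) = h
(r5,c1) = h
(r5,c2) = i
(r6,c1) = k
(r6,c2) = f
(r6,c3) = i
(r1,c3) = g
(r1,c6) = i
(r3,c2) = h
(r3,c5) = i
(r3,c6) = f
(r4,c2) = g
(r4,c3) = f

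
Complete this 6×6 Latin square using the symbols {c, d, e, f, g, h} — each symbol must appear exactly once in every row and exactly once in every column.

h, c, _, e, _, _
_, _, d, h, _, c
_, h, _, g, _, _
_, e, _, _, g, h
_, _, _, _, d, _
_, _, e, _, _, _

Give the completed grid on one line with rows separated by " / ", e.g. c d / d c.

h c g e f d / g f d h e c / d h f g c e / f e c d g h / e g h c d f / c d e f h g

(r1,c5): row 1 has {c,e,h}; column 5 has {d,g}, so it must be f.
(r2,c5): row 2 has {c,d,h}; column 5 has {d,f,g}, so it must be e.
(r3,c5): row 3 has {g,h}; column 5 has {d,e,f,g}, so it must be c.
(r6,c5): row 6 has {e}; column 5 has {c,d,e,f,g}, so it must be h.
(r1,c3): row 1 has {c,e,f,h}; column 3 has {d,e}, so it must be g.
(r1,c6): row 1 has {c,e,f,g,h}; column 6 has {c,h}, so it must be d.
(r3,c3): row 3 has {c,g,h}; column 3 has {d,e,g}, so it must be f.
(r3,c6): row 3 has {c,f,g,h}; column 6 has {c,d,h}, so it must be e.
(r4,c3): row 4 has {e,g,h}; column 3 has {d,e,f,g}, so it must be c.
(r5,c3): row 5 has {d}; column 3 has {c,d,e,f,g}, so it must be h.
(r3,c1): row 3 has {c,e,f,g,h}; column 1 has {h}, so it must be d.
(r4,c1): row 4 has {c,e,g,h}; column 1 has {d,h}, so it must be f.
(r4,c4): row 4 has {c,e,f,g,h}; column 4 has {e,g,h}, so it must be d.
(r2,c1): row 2 has {c,d,e,h}; column 1 has {d,f,h}, so it must be g.
(r2,c2): row 2 has {c,d,e,g,h}; column 2 has {c,e,h}, so it must be f.
(r5,c2): row 5 has {d,h}; column 2 has {c,e,f,h}, so it must be g.
(r5,c6): row 5 has {d,g,h}; column 6 has {c,d,e,h}, so it must be f.
(r6,c1): row 6 has {e,h}; column 1 has {d,f,g,h}, so it must be c.
(r6,c2): row 6 has {c,e,h}; column 2 has {c,e,f,g,h}, so it must be d.
(r6,c4): row 6 has {c,d,e,h}; column 4 has {d,e,g,h}, so it must be f.
(r6,c6): row 6 has {c,d,e,f,h}; column 6 has {c,d,e,f,h}, so it must be g.
(r5,c1): row 5 has {d,f,g,h}; column 1 has {c,d,f,g,h}, so it must be e.
(r5,c4): row 5 has {d,e,f,g,h}; column 4 has {d,e,f,g,h}, so it must be c.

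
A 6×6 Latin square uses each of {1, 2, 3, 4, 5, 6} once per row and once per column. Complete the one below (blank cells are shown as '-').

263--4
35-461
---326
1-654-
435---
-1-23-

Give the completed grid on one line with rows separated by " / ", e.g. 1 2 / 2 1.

(r1,c4): row 1 has {2,3,4,6}; column 4 has {2,3,4,5}, so it must be 1.
(r1,c5): row 1 has {1,2,3,4,6}; column 5 has {2,3,4,6}, so it must be 5.
(r2,c3): row 2 has {1,3,4,5,6}; column 3 has {3,5,6}, so it must be 2.
(r3,c1): row 3 has {2,3,6}; column 1 has {1,2,3,4}, so it must be 5.
(r3,c2): row 3 has {2,3,5,6}; column 2 has {1,3,5,6}, so it must be 4.
(r3,c3): row 3 has {2,3,4,5,6}; column 3 has {2,3,5,6}, so it must be 1.
(r4,c2): row 4 has {1,4,5,6}; column 2 has {1,3,4,5,6}, so it must be 2.
(r4,c6): row 4 has {1,2,4,5,6}; column 6 has {1,4,6}, so it must be 3.
(r5,c4): row 5 has {3,4,5}; column 4 has {1,2,3,4,5}, so it must be 6.
(r5,c5): row 5 has {3,4,5,6}; column 5 has {2,3,4,5,6}, so it must be 1.
(r5,c6): row 5 has {1,3,4,5,6}; column 6 has {1,3,4,6}, so it must be 2.
(r6,c1): row 6 has {1,2,3}; column 1 has {1,2,3,4,5}, so it must be 6.
(r6,c3): row 6 has {1,2,3,6}; column 3 has {1,2,3,5,6}, so it must be 4.
(r6,c6): row 6 has {1,2,3,4,6}; column 6 has {1,2,3,4,6}, so it must be 5.

2 6 3 1 5 4 / 3 5 2 4 6 1 / 5 4 1 3 2 6 / 1 2 6 5 4 3 / 4 3 5 6 1 2 / 6 1 4 2 3 5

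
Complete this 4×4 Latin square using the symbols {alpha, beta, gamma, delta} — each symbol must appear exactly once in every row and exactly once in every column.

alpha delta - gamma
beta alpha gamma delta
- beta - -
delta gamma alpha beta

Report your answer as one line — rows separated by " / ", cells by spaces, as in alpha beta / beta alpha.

alpha delta beta gamma / beta alpha gamma delta / gamma beta delta alpha / delta gamma alpha beta

(r1,c3) = beta
(r3,c1) = gamma
(r3,c3) = delta
(r3,c4) = alpha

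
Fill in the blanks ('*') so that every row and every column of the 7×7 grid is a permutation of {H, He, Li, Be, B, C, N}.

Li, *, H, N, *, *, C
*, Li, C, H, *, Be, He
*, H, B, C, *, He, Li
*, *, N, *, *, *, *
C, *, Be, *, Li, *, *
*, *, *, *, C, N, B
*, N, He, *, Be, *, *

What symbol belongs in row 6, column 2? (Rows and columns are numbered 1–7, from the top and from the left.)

He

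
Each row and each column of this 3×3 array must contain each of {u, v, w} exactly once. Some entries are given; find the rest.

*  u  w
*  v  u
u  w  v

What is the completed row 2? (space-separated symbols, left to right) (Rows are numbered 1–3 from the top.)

Cell (r1,c1): row 1 has {u,w}; column 1 has {u} → v.
Cell (r2,c1): row 2 has {u,v}; column 1 has {u,v} → w.

w v u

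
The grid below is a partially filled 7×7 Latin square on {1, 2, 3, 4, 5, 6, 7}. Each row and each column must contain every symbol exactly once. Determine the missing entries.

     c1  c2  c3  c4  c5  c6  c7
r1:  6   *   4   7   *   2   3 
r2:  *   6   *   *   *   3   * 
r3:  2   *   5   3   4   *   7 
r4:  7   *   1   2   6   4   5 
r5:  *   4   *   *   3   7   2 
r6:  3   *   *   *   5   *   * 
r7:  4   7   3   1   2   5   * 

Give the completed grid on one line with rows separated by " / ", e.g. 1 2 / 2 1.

6 5 4 7 1 2 3 / 5 6 2 4 7 3 1 / 2 1 5 3 4 6 7 / 7 3 1 2 6 4 5 / 1 4 6 5 3 7 2 / 3 2 7 6 5 1 4 / 4 7 3 1 2 5 6

(r1,c5) = 1
(r2,c5) = 7
(r3,c2) = 1
(r3,c6) = 6
(r4,c2) = 3
(r5,c3) = 6
(r5,c4) = 5
(r6,c2) = 2
(r6,c3) = 7
(r6,c6) = 1
(r7,c7) = 6
(r1,c2) = 5
(r2,c3) = 2
(r2,c4) = 4
(r2,c7) = 1
(r5,c1) = 1
(r6,c4) = 6
(r6,c7) = 4
(r2,c1) = 5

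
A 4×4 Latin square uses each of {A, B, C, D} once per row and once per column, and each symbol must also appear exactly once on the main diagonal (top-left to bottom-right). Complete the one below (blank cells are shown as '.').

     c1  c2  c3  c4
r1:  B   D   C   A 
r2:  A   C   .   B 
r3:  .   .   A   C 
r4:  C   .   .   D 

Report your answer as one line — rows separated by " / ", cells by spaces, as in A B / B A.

B D C A / A C D B / D B A C / C A B D

(r2,c3) = D
(r3,c1) = D
(r3,c2) = B
(r4,c2) = A
(r4,c3) = B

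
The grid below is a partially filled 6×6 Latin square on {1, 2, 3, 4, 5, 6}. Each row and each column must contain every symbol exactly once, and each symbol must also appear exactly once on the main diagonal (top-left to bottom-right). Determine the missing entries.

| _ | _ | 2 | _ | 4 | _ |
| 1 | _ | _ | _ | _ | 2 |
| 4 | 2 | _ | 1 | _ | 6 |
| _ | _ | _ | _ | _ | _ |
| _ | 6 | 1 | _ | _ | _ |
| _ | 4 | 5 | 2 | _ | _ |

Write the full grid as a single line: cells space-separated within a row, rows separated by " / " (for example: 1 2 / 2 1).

6 1 2 5 4 3 / 1 5 4 6 3 2 / 4 2 3 1 5 6 / 2 3 6 4 1 5 / 5 6 1 3 2 4 / 3 4 5 2 6 1

At row 3, column 3: row 3 has {1,2,4,6}; column 3 has {1,2,5}; the diagonal is empty so far; that leaves 3.
At row 3, column 5: row 3 has {1,2,3,4,6}; column 5 has {4}; that leaves 5.
At row 5, column 5: row 5 has {1,6}; column 5 has {4,5}; the diagonal has {3}; that leaves 2.
At row 6, column 6: row 6 has {2,4,5}; column 6 has {2,6}; the diagonal has {2,3}; that leaves 1.
At row 2, column 2: row 2 has {1,2}; column 2 has {2,4,6}; the diagonal has {1,2,3}; that leaves 5.
At row 1, column 1: row 1 has {2,4}; column 1 has {1,4}; the diagonal has {1,2,3,5}; that leaves 6.
At row 4, column 4: row 4 is empty so far; column 4 has {1,2}; the diagonal has {1,2,3,5,6}; that leaves 4.
At row 6, column 1: row 6 has {1,2,4,5}; column 1 has {1,4,6}; that leaves 3.
At row 6, column 5: row 6 has {1,2,3,4,5}; column 5 has {2,4,5}; that leaves 6.
At row 2, column 5: row 2 has {1,2,5}; column 5 has {2,4,5,6}; that leaves 3.
At row 4, column 3: row 4 has {4}; column 3 has {1,2,3,5}; that leaves 6.
At row 4, column 5: row 4 has {4,6}; column 5 has {2,3,4,5,6}; that leaves 1.
At row 5, column 1: row 5 has {1,2,6}; column 1 has {1,3,4,6}; that leaves 5.
At row 5, column 4: row 5 has {1,2,5,6}; column 4 has {1,2,4}; that leaves 3.
At row 5, column 6: row 5 has {1,2,3,5,6}; column 6 has {1,2,6}; that leaves 4.
At row 1, column 4: row 1 has {2,4,6}; column 4 has {1,2,3,4}; that leaves 5.
At row 1, column 6: row 1 has {2,4,5,6}; column 6 has {1,2,4,6}; that leaves 3.
At row 2, column 3: row 2 has {1,2,3,5}; column 3 has {1,2,3,5,6}; that leaves 4.
At row 2, column 4: row 2 has {1,2,3,4,5}; column 4 has {1,2,3,4,5}; that leaves 6.
At row 4, column 1: row 4 has {1,4,6}; column 1 has {1,3,4,5,6}; that leaves 2.
At row 4, column 2: row 4 has {1,2,4,6}; column 2 has {2,4,5,6}; that leaves 3.
At row 4, column 6: row 4 has {1,2,3,4,6}; column 6 has {1,2,3,4,6}; that leaves 5.
At row 1, column 2: row 1 has {2,3,4,5,6}; column 2 has {2,3,4,5,6}; that leaves 1.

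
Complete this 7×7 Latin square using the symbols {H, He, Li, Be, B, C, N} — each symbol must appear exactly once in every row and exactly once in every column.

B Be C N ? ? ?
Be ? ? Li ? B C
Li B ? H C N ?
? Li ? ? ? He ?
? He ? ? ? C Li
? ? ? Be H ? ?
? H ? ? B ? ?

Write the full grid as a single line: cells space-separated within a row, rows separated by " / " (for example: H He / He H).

B Be C N Li H He / Be N H Li He B C / Li B He H C N Be / N Li B C Be He H / H He Be B N C Li / He C N Be H Li B / C H Li He B Be N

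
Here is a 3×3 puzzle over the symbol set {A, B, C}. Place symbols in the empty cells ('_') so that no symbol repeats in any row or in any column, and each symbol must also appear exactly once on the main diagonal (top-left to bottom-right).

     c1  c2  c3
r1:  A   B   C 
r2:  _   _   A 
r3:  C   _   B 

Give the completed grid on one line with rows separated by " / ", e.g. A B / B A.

A B C / B C A / C A B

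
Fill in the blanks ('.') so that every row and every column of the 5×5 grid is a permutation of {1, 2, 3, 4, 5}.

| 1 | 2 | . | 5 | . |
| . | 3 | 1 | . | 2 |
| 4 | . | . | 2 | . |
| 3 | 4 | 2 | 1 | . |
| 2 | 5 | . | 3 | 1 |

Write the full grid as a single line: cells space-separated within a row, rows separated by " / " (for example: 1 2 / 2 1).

row 2 has {1,2,3}; column 1 has {1,2,3,4} — only 5 is left for (r2,c1).
row 2 has {1,2,3,5}; column 4 has {1,2,3,5} — only 4 is left for (r2,c4).
row 3 has {2,4}; column 2 has {2,3,4,5} — only 1 is left for (r3,c2).
row 4 has {1,2,3,4}; column 5 has {1,2} — only 5 is left for (r4,c5).
row 5 has {1,2,3,5}; column 3 has {1,2} — only 4 is left for (r5,c3).
row 1 has {1,2,5}; column 3 has {1,2,4} — only 3 is left for (r1,c3).
row 1 has {1,2,3,5}; column 5 has {1,2,5} — only 4 is left for (r1,c5).
row 3 has {1,2,4}; column 3 has {1,2,3,4} — only 5 is left for (r3,c3).
row 3 has {1,2,4,5}; column 5 has {1,2,4,5} — only 3 is left for (r3,c5).

1 2 3 5 4 / 5 3 1 4 2 / 4 1 5 2 3 / 3 4 2 1 5 / 2 5 4 3 1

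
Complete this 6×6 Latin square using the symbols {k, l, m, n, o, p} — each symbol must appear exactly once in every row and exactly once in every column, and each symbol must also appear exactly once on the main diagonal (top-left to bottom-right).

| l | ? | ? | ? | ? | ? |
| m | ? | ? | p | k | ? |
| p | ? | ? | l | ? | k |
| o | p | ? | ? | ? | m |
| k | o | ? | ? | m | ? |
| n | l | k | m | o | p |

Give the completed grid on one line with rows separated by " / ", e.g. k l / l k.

l k m o p n / m n l p k o / p m o l n k / o p n k l m / k o p n m l / n l k m o p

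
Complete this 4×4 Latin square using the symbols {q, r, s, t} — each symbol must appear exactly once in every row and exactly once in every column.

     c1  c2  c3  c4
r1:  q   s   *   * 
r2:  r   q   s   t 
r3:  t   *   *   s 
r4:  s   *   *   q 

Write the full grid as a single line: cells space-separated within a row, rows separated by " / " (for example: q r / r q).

At row 1, column 4: row 1 has {q,s}; column 4 has {q,s,t}; that leaves r.
At row 3, column 2: row 3 has {s,t}; column 2 has {q,s}; that leaves r.
At row 3, column 3: row 3 has {r,s,t}; column 3 has {s}; that leaves q.
At row 4, column 2: row 4 has {q,s}; column 2 has {q,r,s}; that leaves t.
At row 4, column 3: row 4 has {q,s,t}; column 3 has {q,s}; that leaves r.
At row 1, column 3: row 1 has {q,r,s}; column 3 has {q,r,s}; that leaves t.

q s t r / r q s t / t r q s / s t r q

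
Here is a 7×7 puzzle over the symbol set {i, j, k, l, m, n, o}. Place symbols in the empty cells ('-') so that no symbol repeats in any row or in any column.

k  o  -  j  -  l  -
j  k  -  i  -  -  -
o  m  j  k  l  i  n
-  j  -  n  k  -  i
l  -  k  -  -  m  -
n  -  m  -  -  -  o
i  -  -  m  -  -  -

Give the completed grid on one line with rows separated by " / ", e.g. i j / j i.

At row 1, column 7: row 1 has {j,k,l,o}; column 7 has {i,n,o}; that leaves m.
At row 2, column 7: row 2 has {i,j,k}; column 7 has {i,m,n,o}; that leaves l.
At row 4, column 1: row 4 has {i,j,k,n}; column 1 has {i,j,k,l,n,o}; that leaves m.
At row 4, column 6: row 4 has {i,j,k,m,n}; column 6 has {i,l,m}; that leaves o.
At row 5, column 4: row 5 has {k,l,m}; column 4 has {i,j,k,m,n}; that leaves o.
At row 5, column 7: row 5 has {k,l,m,o}; column 7 has {i,l,m,n,o}; that leaves j.
At row 6, column 4: row 6 has {m,n,o}; column 4 has {i,j,k,m,n,o}; that leaves l.
At row 7, column 7: row 7 has {i,m}; column 7 has {i,j,l,m,n,o}; that leaves k.
At row 2, column 6: row 2 has {i,j,k,l}; column 6 has {i,l,m,o}; that leaves n.
At row 4, column 3: row 4 has {i,j,k,m,n,o}; column 3 has {j,k,m}; that leaves l.
At row 6, column 2: row 6 has {l,m,n,o}; column 2 has {j,k,m,o}; that leaves i.
At row 6, column 5: row 6 has {i,l,m,n,o}; column 5 has {k,l}; that leaves j.
At row 6, column 6: row 6 has {i,j,l,m,n,o}; column 6 has {i,l,m,n,o}; that leaves k.
At row 7, column 6: row 7 has {i,k,m}; column 6 has {i,k,l,m,n,o}; that leaves j.
At row 2, column 3: row 2 has {i,j,k,l,n}; column 3 has {j,k,l,m}; that leaves o.
At row 2, column 5: row 2 has {i,j,k,l,n,o}; column 5 has {j,k,l}; that leaves m.
At row 5, column 2: row 5 has {j,k,l,m,o}; column 2 has {i,j,k,m,o}; that leaves n.
At row 5, column 5: row 5 has {j,k,l,m,n,o}; column 5 has {j,k,l,m}; that leaves i.
At row 7, column 2: row 7 has {i,j,k,m}; column 2 has {i,j,k,m,n,o}; that leaves l.
At row 7, column 3: row 7 has {i,j,k,l,m}; column 3 has {j,k,l,m,o}; that leaves n.
At row 7, column 5: row 7 has {i,j,k,l,m,n}; column 5 has {i,j,k,l,m}; that leaves o.
At row 1, column 3: row 1 has {j,k,l,m,o}; column 3 has {j,k,l,m,n,o}; that leaves i.
At row 1, column 5: row 1 has {i,j,k,l,m,o}; column 5 has {i,j,k,l,m,o}; that leaves n.

k o i j n l m / j k o i m n l / o m j k l i n / m j l n k o i / l n k o i m j / n i m l j k o / i l n m o j k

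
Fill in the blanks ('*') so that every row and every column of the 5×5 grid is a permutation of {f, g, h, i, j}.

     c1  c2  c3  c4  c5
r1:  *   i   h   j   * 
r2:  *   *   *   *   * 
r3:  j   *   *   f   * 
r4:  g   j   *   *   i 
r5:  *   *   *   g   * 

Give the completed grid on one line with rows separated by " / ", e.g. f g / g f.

(r1,c1): row 1 has {h,i,j}; column 1 has {g,j}, so it must be f.
(r1,c5): row 1 has {f,h,i,j}; column 5 has {i}, so it must be g.
(r3,c5): row 3 has {f,j}; column 5 has {g,i}, so it must be h.
(r4,c3): row 4 has {g,i,j}; column 3 has {h}, so it must be f.
(r4,c4): row 4 has {f,g,i,j}; column 4 has {f,g,j}, so it must be h.
(r2,c4): row 2 is empty so far; column 4 has {f,g,h,j}, so it must be i.
(r3,c2): row 3 has {f,h,j}; column 2 has {i,j}, so it must be g.
(r3,c3): row 3 has {f,g,h,j}; column 3 has {f,h}, so it must be i.
(r5,c3): row 5 has {g}; column 3 has {f,h,i}, so it must be j.
(r5,c5): row 5 has {g,j}; column 5 has {g,h,i}, so it must be f.
(r2,c1): row 2 has {i}; column 1 has {f,g,j}, so it must be h.
(r2,c2): row 2 has {h,i}; column 2 has {g,i,j}, so it must be f.
(r2,c3): row 2 has {f,h,i}; column 3 has {f,h,i,j}, so it must be g.
(r2,c5): row 2 has {f,g,h,i}; column 5 has {f,g,h,i}, so it must be j.
(r5,c1): row 5 has {f,g,j}; column 1 has {f,g,h,j}, so it must be i.
(r5,c2): row 5 has {f,g,i,j}; column 2 has {f,g,i,j}, so it must be h.

f i h j g / h f g i j / j g i f h / g j f h i / i h j g f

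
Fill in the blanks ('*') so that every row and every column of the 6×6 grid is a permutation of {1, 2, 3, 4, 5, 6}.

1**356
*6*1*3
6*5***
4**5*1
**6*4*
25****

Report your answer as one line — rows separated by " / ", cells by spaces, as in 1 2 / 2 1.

1 4 2 3 5 6 / 5 6 4 1 2 3 / 6 3 5 4 1 2 / 4 2 3 5 6 1 / 3 1 6 2 4 5 / 2 5 1 6 3 4

(r2,c1) = 5
(r2,c5) = 2
(r5,c1) = 3
(r5,c4) = 2
(r5,c6) = 5
(r6,c6) = 4
(r2,c3) = 4
(r3,c4) = 4
(r3,c6) = 2
(r5,c2) = 1
(r6,c4) = 6
(r1,c3) = 2
(r3,c2) = 3
(r3,c5) = 1
(r4,c2) = 2
(r4,c3) = 3
(r4,c5) = 6
(r6,c3) = 1
(r6,c5) = 3
(r1,c2) = 4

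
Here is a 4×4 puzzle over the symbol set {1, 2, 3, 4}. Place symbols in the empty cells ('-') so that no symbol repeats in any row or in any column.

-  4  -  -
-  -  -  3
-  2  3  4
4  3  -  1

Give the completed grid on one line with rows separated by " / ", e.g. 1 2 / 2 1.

3 4 1 2 / 2 1 4 3 / 1 2 3 4 / 4 3 2 1

Cell (r1,c4): row 1 has {4}; column 4 has {1,3,4} → 2.
Cell (r2,c2): row 2 has {3}; column 2 has {2,3,4} → 1.
Cell (r3,c1): row 3 has {2,3,4}; column 1 has {4} → 1.
Cell (r4,c3): row 4 has {1,3,4}; column 3 has {3} → 2.
Cell (r1,c1): row 1 has {2,4}; column 1 has {1,4} → 3.
Cell (r1,c3): row 1 has {2,3,4}; column 3 has {2,3} → 1.
Cell (r2,c1): row 2 has {1,3}; column 1 has {1,3,4} → 2.
Cell (r2,c3): row 2 has {1,2,3}; column 3 has {1,2,3} → 4.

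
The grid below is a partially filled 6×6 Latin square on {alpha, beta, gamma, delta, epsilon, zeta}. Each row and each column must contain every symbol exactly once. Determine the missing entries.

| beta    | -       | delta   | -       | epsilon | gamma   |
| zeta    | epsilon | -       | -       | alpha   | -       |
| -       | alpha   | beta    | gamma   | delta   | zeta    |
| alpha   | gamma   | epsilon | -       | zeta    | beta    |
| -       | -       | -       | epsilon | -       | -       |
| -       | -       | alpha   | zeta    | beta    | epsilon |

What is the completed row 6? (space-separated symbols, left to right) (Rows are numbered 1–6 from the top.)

gamma delta alpha zeta beta epsilon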